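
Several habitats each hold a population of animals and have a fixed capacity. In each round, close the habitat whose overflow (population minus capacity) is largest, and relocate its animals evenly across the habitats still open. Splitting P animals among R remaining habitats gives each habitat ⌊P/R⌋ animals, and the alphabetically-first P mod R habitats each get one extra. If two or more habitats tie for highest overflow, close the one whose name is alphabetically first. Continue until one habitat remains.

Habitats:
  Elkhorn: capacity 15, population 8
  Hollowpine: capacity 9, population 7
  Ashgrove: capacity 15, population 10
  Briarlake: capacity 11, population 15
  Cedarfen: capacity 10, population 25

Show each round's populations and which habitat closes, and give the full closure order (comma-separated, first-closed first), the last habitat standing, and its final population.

Round 1: Ashgrove=10 Briarlake=15 Cedarfen=25 Elkhorn=8 Hollowpine=7 → close Cedarfen (overflow 15)
  25÷4 = 6 each, +1 to first 1
Round 2: Ashgrove=17 Briarlake=21 Elkhorn=14 Hollowpine=13 → close Briarlake (overflow 10)
  21÷3 = 7 each, +1 to first 0
Round 3: Ashgrove=24 Elkhorn=21 Hollowpine=20 → close Hollowpine (overflow 11)
  20÷2 = 10 each, +1 to first 0
Round 4: Ashgrove=34 Elkhorn=31 → close Ashgrove (overflow 19)
  34÷1 = 34 each, +1 to first 0

Closure order: Cedarfen, Briarlake, Hollowpine, Ashgrove
Last habitat: Elkhorn with 65 animals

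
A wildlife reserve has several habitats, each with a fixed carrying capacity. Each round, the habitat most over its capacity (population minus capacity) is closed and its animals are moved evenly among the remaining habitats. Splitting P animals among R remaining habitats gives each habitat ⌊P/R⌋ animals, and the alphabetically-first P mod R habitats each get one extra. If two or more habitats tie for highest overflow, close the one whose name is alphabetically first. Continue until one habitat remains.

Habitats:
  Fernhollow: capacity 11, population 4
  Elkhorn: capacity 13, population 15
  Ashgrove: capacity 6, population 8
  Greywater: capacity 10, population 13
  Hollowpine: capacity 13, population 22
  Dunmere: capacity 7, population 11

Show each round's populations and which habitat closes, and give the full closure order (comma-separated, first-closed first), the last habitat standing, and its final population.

Closure order: Hollowpine, Dunmere, Ashgrove, Elkhorn, Greywater
Last habitat: Fernhollow with 73 animals

Round 1: Ashgrove=8 Dunmere=11 Elkhorn=15 Fernhollow=4 Greywater=13 Hollowpine=22 → close Hollowpine (overflow 9)
  22÷5 = 4 each, +1 to first 2
Round 2: Ashgrove=13 Dunmere=16 Elkhorn=19 Fernhollow=8 Greywater=17 → close Dunmere (overflow 9)
  16÷4 = 4 each, +1 to first 0
Round 3: Ashgrove=17 Elkhorn=23 Fernhollow=12 Greywater=21 → close Ashgrove (overflow 11)
  17÷3 = 5 each, +1 to first 2
Round 4: Elkhorn=29 Fernhollow=18 Greywater=26 → close Elkhorn (overflow 16)
  29÷2 = 14 each, +1 to first 1
Round 5: Fernhollow=33 Greywater=40 → close Greywater (overflow 30)
  40÷1 = 40 each, +1 to first 0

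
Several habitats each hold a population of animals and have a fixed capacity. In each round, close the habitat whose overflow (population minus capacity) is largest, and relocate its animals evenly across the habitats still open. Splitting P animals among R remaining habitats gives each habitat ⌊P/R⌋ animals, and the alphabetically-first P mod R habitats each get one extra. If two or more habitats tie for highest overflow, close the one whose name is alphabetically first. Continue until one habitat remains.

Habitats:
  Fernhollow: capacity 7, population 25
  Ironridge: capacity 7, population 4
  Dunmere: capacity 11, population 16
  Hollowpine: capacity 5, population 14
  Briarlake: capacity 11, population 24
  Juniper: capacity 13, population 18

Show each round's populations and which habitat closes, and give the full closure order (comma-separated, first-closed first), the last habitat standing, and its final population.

Round 1: Briarlake=24 Dunmere=16 Fernhollow=25 Hollowpine=14 Ironridge=4 Juniper=18 → close Fernhollow (overflow 18)
  25÷5 = 5 each, +1 to first 0
Round 2: Briarlake=29 Dunmere=21 Hollowpine=19 Ironridge=9 Juniper=23 → close Briarlake (overflow 18)
  29÷4 = 7 each, +1 to first 1
Round 3: Dunmere=29 Hollowpine=26 Ironridge=16 Juniper=30 → close Hollowpine (overflow 21)
  26÷3 = 8 each, +1 to first 2
Round 4: Dunmere=38 Ironridge=25 Juniper=38 → close Dunmere (overflow 27)
  38÷2 = 19 each, +1 to first 0
Round 5: Ironridge=44 Juniper=57 → close Juniper (overflow 44)
  57÷1 = 57 each, +1 to first 0

Closure order: Fernhollow, Briarlake, Hollowpine, Dunmere, Juniper
Last habitat: Ironridge with 101 animals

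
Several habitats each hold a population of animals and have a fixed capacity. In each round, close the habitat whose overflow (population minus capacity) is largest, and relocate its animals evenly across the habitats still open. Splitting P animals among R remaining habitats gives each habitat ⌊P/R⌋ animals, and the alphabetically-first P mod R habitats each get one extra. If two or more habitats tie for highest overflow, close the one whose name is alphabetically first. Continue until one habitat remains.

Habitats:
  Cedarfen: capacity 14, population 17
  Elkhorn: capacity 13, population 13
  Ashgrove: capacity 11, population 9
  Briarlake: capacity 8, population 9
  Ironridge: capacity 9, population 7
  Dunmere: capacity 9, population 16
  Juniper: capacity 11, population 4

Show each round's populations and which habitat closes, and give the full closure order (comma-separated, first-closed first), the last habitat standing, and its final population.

Closure order: Dunmere, Cedarfen, Briarlake, Elkhorn, Ashgrove, Ironridge
Last habitat: Juniper with 75 animals

Round 1: Ashgrove=9 Briarlake=9 Cedarfen=17 Dunmere=16 Elkhorn=13 Ironridge=7 Juniper=4 → close Dunmere (overflow 7)
  16÷6 = 2 each, +1 to first 4
Round 2: Ashgrove=12 Briarlake=12 Cedarfen=20 Elkhorn=16 Ironridge=9 Juniper=6 → close Cedarfen (overflow 6)
  20÷5 = 4 each, +1 to first 0
Round 3: Ashgrove=16 Briarlake=16 Elkhorn=20 Ironridge=13 Juniper=10 → close Briarlake (overflow 8)
  16÷4 = 4 each, +1 to first 0
Round 4: Ashgrove=20 Elkhorn=24 Ironridge=17 Juniper=14 → close Elkhorn (overflow 11)
  24÷3 = 8 each, +1 to first 0
Round 5: Ashgrove=28 Ironridge=25 Juniper=22 → close Ashgrove (overflow 17)
  28÷2 = 14 each, +1 to first 0
Round 6: Ironridge=39 Juniper=36 → close Ironridge (overflow 30)
  39÷1 = 39 each, +1 to first 0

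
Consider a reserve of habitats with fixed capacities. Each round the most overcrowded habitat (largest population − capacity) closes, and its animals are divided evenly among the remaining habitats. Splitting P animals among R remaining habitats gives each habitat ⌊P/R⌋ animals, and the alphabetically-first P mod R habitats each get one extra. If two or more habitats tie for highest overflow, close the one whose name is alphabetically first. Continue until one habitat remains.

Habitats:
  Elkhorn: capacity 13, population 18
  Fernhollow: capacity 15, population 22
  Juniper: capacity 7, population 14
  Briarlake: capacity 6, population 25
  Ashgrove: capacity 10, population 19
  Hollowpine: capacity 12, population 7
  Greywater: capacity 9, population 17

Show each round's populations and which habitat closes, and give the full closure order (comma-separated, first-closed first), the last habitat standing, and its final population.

Closure order: Briarlake, Ashgrove, Greywater, Fernhollow, Elkhorn, Juniper
Last habitat: Hollowpine with 122 animals

Round 1: Ashgrove=19 Briarlake=25 Elkhorn=18 Fernhollow=22 Greywater=17 Hollowpine=7 Juniper=14 → close Briarlake (overflow 19)
  25÷6 = 4 each, +1 to first 1
Round 2: Ashgrove=24 Elkhorn=22 Fernhollow=26 Greywater=21 Hollowpine=11 Juniper=18 → close Ashgrove (overflow 14)
  24÷5 = 4 each, +1 to first 4
Round 3: Elkhorn=27 Fernhollow=31 Greywater=26 Hollowpine=16 Juniper=22 → close Greywater (overflow 17)
  26÷4 = 6 each, +1 to first 2
Round 4: Elkhorn=34 Fernhollow=38 Hollowpine=22 Juniper=28 → close Fernhollow (overflow 23)
  38÷3 = 12 each, +1 to first 2
Round 5: Elkhorn=47 Hollowpine=35 Juniper=40 → close Elkhorn (overflow 34)
  47÷2 = 23 each, +1 to first 1
Round 6: Hollowpine=59 Juniper=63 → close Juniper (overflow 56)
  63÷1 = 63 each, +1 to first 0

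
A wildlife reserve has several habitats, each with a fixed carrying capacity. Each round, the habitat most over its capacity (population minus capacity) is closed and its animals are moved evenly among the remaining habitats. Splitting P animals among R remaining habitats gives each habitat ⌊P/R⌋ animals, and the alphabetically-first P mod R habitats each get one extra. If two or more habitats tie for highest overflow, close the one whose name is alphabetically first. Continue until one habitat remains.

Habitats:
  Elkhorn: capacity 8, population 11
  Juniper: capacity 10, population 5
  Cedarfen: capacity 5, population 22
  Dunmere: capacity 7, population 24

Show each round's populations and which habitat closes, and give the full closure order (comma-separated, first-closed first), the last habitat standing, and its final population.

Closure order: Cedarfen, Dunmere, Elkhorn
Last habitat: Juniper with 62 animals

Round 1: Cedarfen=22 Dunmere=24 Elkhorn=11 Juniper=5 → close Cedarfen (overflow 17)
  22÷3 = 7 each, +1 to first 1
Round 2: Dunmere=32 Elkhorn=18 Juniper=12 → close Dunmere (overflow 25)
  32÷2 = 16 each, +1 to first 0
Round 3: Elkhorn=34 Juniper=28 → close Elkhorn (overflow 26)
  34÷1 = 34 each, +1 to first 0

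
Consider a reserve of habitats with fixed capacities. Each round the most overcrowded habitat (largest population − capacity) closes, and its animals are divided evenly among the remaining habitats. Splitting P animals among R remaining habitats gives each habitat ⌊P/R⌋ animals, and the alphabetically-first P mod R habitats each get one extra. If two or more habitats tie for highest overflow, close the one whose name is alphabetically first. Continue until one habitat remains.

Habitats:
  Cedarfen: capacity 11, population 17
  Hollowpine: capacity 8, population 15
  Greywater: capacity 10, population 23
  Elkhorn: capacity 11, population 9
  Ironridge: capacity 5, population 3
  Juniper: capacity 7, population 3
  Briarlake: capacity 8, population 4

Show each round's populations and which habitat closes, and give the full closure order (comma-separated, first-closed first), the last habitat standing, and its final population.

Closure order: Greywater, Hollowpine, Cedarfen, Elkhorn, Ironridge, Briarlake
Last habitat: Juniper with 74 animals

Round 1: Briarlake=4 Cedarfen=17 Elkhorn=9 Greywater=23 Hollowpine=15 Ironridge=3 Juniper=3 → close Greywater (overflow 13)
  23÷6 = 3 each, +1 to first 5
Round 2: Briarlake=8 Cedarfen=21 Elkhorn=13 Hollowpine=19 Ironridge=7 Juniper=6 → close Hollowpine (overflow 11)
  19÷5 = 3 each, +1 to first 4
Round 3: Briarlake=12 Cedarfen=25 Elkhorn=17 Ironridge=11 Juniper=9 → close Cedarfen (overflow 14)
  25÷4 = 6 each, +1 to first 1
Round 4: Briarlake=19 Elkhorn=23 Ironridge=17 Juniper=15 → close Elkhorn (overflow 12)
  23÷3 = 7 each, +1 to first 2
Round 5: Briarlake=27 Ironridge=25 Juniper=22 → close Ironridge (overflow 20)
  25÷2 = 12 each, +1 to first 1
Round 6: Briarlake=40 Juniper=34 → close Briarlake (overflow 32)
  40÷1 = 40 each, +1 to first 0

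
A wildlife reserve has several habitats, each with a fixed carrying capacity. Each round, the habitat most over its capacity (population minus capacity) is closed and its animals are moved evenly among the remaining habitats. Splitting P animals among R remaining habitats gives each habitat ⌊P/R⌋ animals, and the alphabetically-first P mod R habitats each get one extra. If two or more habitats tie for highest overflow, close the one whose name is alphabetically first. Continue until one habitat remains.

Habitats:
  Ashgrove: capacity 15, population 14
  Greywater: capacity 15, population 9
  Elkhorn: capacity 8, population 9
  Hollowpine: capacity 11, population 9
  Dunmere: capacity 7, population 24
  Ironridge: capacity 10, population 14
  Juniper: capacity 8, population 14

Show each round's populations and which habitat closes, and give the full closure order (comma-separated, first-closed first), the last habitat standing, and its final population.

Round 1: Ashgrove=14 Dunmere=24 Elkhorn=9 Greywater=9 Hollowpine=9 Ironridge=14 Juniper=14 → close Dunmere (overflow 17)
  24÷6 = 4 each, +1 to first 0
Round 2: Ashgrove=18 Elkhorn=13 Greywater=13 Hollowpine=13 Ironridge=18 Juniper=18 → close Juniper (overflow 10)
  18÷5 = 3 each, +1 to first 3
Round 3: Ashgrove=22 Elkhorn=17 Greywater=17 Hollowpine=16 Ironridge=21 → close Ironridge (overflow 11)
  21÷4 = 5 each, +1 to first 1
Round 4: Ashgrove=28 Elkhorn=22 Greywater=22 Hollowpine=21 → close Elkhorn (overflow 14)
  22÷3 = 7 each, +1 to first 1
Round 5: Ashgrove=36 Greywater=29 Hollowpine=28 → close Ashgrove (overflow 21)
  36÷2 = 18 each, +1 to first 0
Round 6: Greywater=47 Hollowpine=46 → close Hollowpine (overflow 35)
  46÷1 = 46 each, +1 to first 0

Closure order: Dunmere, Juniper, Ironridge, Elkhorn, Ashgrove, Hollowpine
Last habitat: Greywater with 93 animals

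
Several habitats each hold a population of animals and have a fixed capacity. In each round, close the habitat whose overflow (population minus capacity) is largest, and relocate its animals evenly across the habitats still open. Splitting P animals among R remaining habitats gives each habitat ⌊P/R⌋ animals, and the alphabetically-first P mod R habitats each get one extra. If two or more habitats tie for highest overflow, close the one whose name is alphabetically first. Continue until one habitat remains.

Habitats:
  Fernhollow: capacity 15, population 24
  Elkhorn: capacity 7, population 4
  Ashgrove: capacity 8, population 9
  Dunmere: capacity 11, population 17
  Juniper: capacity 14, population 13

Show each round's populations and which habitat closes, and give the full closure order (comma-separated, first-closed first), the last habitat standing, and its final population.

Closure order: Fernhollow, Dunmere, Ashgrove, Elkhorn
Last habitat: Juniper with 67 animals

Round 1: Ashgrove=9 Dunmere=17 Elkhorn=4 Fernhollow=24 Juniper=13 → close Fernhollow (overflow 9)
  24÷4 = 6 each, +1 to first 0
Round 2: Ashgrove=15 Dunmere=23 Elkhorn=10 Juniper=19 → close Dunmere (overflow 12)
  23÷3 = 7 each, +1 to first 2
Round 3: Ashgrove=23 Elkhorn=18 Juniper=26 → close Ashgrove (overflow 15)
  23÷2 = 11 each, +1 to first 1
Round 4: Elkhorn=30 Juniper=37 → close Elkhorn (overflow 23)
  30÷1 = 30 each, +1 to first 0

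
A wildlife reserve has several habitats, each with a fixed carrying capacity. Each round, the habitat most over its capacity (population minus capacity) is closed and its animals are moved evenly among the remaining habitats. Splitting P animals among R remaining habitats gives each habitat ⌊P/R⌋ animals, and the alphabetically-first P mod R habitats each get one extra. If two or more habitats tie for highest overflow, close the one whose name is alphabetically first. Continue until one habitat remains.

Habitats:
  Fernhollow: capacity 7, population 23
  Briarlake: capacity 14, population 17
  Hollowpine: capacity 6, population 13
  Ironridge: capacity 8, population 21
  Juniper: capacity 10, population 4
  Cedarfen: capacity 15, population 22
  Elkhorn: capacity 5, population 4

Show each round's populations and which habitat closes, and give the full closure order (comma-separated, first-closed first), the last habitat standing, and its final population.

Closure order: Fernhollow, Ironridge, Cedarfen, Hollowpine, Briarlake, Elkhorn
Last habitat: Juniper with 104 animals

Round 1: Briarlake=17 Cedarfen=22 Elkhorn=4 Fernhollow=23 Hollowpine=13 Ironridge=21 Juniper=4 → close Fernhollow (overflow 16)
  23÷6 = 3 each, +1 to first 5
Round 2: Briarlake=21 Cedarfen=26 Elkhorn=8 Hollowpine=17 Ironridge=25 Juniper=7 → close Ironridge (overflow 17)
  25÷5 = 5 each, +1 to first 0
Round 3: Briarlake=26 Cedarfen=31 Elkhorn=13 Hollowpine=22 Juniper=12 → close Cedarfen (overflow 16)
  31÷4 = 7 each, +1 to first 3
Round 4: Briarlake=34 Elkhorn=21 Hollowpine=30 Juniper=19 → close Hollowpine (overflow 24)
  30÷3 = 10 each, +1 to first 0
Round 5: Briarlake=44 Elkhorn=31 Juniper=29 → close Briarlake (overflow 30)
  44÷2 = 22 each, +1 to first 0
Round 6: Elkhorn=53 Juniper=51 → close Elkhorn (overflow 48)
  53÷1 = 53 each, +1 to first 0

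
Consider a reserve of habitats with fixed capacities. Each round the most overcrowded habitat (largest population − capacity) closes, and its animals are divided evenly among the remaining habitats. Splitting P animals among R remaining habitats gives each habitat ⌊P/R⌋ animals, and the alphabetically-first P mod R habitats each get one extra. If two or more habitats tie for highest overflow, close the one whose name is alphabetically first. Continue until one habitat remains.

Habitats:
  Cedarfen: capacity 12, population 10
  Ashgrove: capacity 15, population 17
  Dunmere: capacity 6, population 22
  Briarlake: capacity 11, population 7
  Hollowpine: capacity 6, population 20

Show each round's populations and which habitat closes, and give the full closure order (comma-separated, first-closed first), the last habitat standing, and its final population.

Round 1: Ashgrove=17 Briarlake=7 Cedarfen=10 Dunmere=22 Hollowpine=20 → close Dunmere (overflow 16)
  22÷4 = 5 each, +1 to first 2
Round 2: Ashgrove=23 Briarlake=13 Cedarfen=15 Hollowpine=25 → close Hollowpine (overflow 19)
  25÷3 = 8 each, +1 to first 1
Round 3: Ashgrove=32 Briarlake=21 Cedarfen=23 → close Ashgrove (overflow 17)
  32÷2 = 16 each, +1 to first 0
Round 4: Briarlake=37 Cedarfen=39 → close Cedarfen (overflow 27)
  39÷1 = 39 each, +1 to first 0

Closure order: Dunmere, Hollowpine, Ashgrove, Cedarfen
Last habitat: Briarlake with 76 animals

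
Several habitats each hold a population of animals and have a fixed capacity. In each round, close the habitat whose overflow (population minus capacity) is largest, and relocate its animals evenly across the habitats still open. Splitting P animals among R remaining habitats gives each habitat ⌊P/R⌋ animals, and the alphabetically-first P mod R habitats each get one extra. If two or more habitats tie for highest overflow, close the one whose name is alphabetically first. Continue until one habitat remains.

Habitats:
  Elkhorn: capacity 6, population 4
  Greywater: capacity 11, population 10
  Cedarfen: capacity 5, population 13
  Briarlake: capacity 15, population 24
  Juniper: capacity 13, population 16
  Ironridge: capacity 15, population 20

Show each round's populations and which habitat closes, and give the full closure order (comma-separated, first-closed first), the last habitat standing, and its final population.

Closure order: Briarlake, Cedarfen, Ironridge, Juniper, Elkhorn
Last habitat: Greywater with 87 animals

Round 1: Briarlake=24 Cedarfen=13 Elkhorn=4 Greywater=10 Ironridge=20 Juniper=16 → close Briarlake (overflow 9)
  24÷5 = 4 each, +1 to first 4
Round 2: Cedarfen=18 Elkhorn=9 Greywater=15 Ironridge=25 Juniper=20 → close Cedarfen (overflow 13)
  18÷4 = 4 each, +1 to first 2
Round 3: Elkhorn=14 Greywater=20 Ironridge=29 Juniper=24 → close Ironridge (overflow 14)
  29÷3 = 9 each, +1 to first 2
Round 4: Elkhorn=24 Greywater=30 Juniper=33 → close Juniper (overflow 20)
  33÷2 = 16 each, +1 to first 1
Round 5: Elkhorn=41 Greywater=46 → close Elkhorn (overflow 35)
  41÷1 = 41 each, +1 to first 0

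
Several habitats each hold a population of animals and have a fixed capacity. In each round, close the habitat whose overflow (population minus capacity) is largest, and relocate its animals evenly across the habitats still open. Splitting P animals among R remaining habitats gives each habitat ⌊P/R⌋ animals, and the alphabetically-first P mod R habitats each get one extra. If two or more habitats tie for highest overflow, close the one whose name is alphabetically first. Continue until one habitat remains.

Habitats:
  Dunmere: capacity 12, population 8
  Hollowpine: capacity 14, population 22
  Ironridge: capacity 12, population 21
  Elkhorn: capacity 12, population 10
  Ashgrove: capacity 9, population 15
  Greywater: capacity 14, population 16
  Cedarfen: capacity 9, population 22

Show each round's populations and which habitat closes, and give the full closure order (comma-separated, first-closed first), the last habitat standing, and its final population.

Round 1: Ashgrove=15 Cedarfen=22 Dunmere=8 Elkhorn=10 Greywater=16 Hollowpine=22 Ironridge=21 → close Cedarfen (overflow 13)
  22÷6 = 3 each, +1 to first 4
Round 2: Ashgrove=19 Dunmere=12 Elkhorn=14 Greywater=20 Hollowpine=25 Ironridge=24 → close Ironridge (overflow 12)
  24÷5 = 4 each, +1 to first 4
Round 3: Ashgrove=24 Dunmere=17 Elkhorn=19 Greywater=25 Hollowpine=29 → close Ashgrove (overflow 15)
  24÷4 = 6 each, +1 to first 0
Round 4: Dunmere=23 Elkhorn=25 Greywater=31 Hollowpine=35 → close Hollowpine (overflow 21)
  35÷3 = 11 each, +1 to first 2
Round 5: Dunmere=35 Elkhorn=37 Greywater=42 → close Greywater (overflow 28)
  42÷2 = 21 each, +1 to first 0
Round 6: Dunmere=56 Elkhorn=58 → close Elkhorn (overflow 46)
  58÷1 = 58 each, +1 to first 0

Closure order: Cedarfen, Ironridge, Ashgrove, Hollowpine, Greywater, Elkhorn
Last habitat: Dunmere with 114 animals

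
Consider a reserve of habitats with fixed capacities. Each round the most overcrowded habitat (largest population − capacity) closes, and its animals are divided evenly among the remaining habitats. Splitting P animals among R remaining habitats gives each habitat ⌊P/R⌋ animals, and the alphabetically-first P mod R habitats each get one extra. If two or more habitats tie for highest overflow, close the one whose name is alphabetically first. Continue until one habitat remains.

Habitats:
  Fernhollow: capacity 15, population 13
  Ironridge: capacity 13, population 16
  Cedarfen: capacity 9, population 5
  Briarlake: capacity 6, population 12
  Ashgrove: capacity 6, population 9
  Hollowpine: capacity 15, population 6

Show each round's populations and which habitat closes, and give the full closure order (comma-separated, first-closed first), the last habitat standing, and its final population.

Round 1: Ashgrove=9 Briarlake=12 Cedarfen=5 Fernhollow=13 Hollowpine=6 Ironridge=16 → close Briarlake (overflow 6)
  12÷5 = 2 each, +1 to first 2
Round 2: Ashgrove=12 Cedarfen=8 Fernhollow=15 Hollowpine=8 Ironridge=18 → close Ashgrove (overflow 6)
  12÷4 = 3 each, +1 to first 0
Round 3: Cedarfen=11 Fernhollow=18 Hollowpine=11 Ironridge=21 → close Ironridge (overflow 8)
  21÷3 = 7 each, +1 to first 0
Round 4: Cedarfen=18 Fernhollow=25 Hollowpine=18 → close Fernhollow (overflow 10)
  25÷2 = 12 each, +1 to first 1
Round 5: Cedarfen=31 Hollowpine=30 → close Cedarfen (overflow 22)
  31÷1 = 31 each, +1 to first 0

Closure order: Briarlake, Ashgrove, Ironridge, Fernhollow, Cedarfen
Last habitat: Hollowpine with 61 animals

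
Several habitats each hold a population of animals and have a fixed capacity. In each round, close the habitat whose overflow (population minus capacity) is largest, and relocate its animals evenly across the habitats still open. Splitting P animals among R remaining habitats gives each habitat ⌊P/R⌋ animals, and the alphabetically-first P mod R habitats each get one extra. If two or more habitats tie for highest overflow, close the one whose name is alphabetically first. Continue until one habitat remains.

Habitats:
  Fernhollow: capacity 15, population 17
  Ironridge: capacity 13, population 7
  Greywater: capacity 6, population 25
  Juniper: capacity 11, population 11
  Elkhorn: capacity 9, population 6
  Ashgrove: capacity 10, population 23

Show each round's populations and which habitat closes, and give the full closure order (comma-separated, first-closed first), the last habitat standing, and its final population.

Round 1: Ashgrove=23 Elkhorn=6 Fernhollow=17 Greywater=25 Ironridge=7 Juniper=11 → close Greywater (overflow 19)
  25÷5 = 5 each, +1 to first 0
Round 2: Ashgrove=28 Elkhorn=11 Fernhollow=22 Ironridge=12 Juniper=16 → close Ashgrove (overflow 18)
  28÷4 = 7 each, +1 to first 0
Round 3: Elkhorn=18 Fernhollow=29 Ironridge=19 Juniper=23 → close Fernhollow (overflow 14)
  29÷3 = 9 each, +1 to first 2
Round 4: Elkhorn=28 Ironridge=29 Juniper=32 → close Juniper (overflow 21)
  32÷2 = 16 each, +1 to first 0
Round 5: Elkhorn=44 Ironridge=45 → close Elkhorn (overflow 35)
  44÷1 = 44 each, +1 to first 0

Closure order: Greywater, Ashgrove, Fernhollow, Juniper, Elkhorn
Last habitat: Ironridge with 89 animals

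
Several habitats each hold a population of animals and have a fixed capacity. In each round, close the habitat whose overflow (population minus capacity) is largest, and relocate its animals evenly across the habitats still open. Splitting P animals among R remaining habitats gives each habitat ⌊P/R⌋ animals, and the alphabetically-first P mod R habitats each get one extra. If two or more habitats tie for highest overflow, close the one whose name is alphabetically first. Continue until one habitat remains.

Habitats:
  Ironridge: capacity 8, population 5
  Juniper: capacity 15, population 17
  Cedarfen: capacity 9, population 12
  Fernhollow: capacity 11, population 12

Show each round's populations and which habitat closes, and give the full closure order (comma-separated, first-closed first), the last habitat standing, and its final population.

Closure order: Cedarfen, Juniper, Fernhollow
Last habitat: Ironridge with 46 animals

Round 1: Cedarfen=12 Fernhollow=12 Ironridge=5 Juniper=17 → close Cedarfen (overflow 3)
  12÷3 = 4 each, +1 to first 0
Round 2: Fernhollow=16 Ironridge=9 Juniper=21 → close Juniper (overflow 6)
  21÷2 = 10 each, +1 to first 1
Round 3: Fernhollow=27 Ironridge=19 → close Fernhollow (overflow 16)
  27÷1 = 27 each, +1 to first 0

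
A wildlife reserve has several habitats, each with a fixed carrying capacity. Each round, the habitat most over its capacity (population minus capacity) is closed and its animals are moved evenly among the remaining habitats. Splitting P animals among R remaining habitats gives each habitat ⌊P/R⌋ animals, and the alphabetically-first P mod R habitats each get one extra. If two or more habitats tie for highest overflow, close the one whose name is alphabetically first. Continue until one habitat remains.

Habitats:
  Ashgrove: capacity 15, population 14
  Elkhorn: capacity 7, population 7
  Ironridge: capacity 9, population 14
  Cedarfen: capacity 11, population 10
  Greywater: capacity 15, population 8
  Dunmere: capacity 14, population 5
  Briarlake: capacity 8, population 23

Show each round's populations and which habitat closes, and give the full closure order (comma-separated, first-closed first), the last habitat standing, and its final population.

Closure order: Briarlake, Ironridge, Ashgrove, Cedarfen, Elkhorn, Dunmere
Last habitat: Greywater with 81 animals

Round 1: Ashgrove=14 Briarlake=23 Cedarfen=10 Dunmere=5 Elkhorn=7 Greywater=8 Ironridge=14 → close Briarlake (overflow 15)
  23÷6 = 3 each, +1 to first 5
Round 2: Ashgrove=18 Cedarfen=14 Dunmere=9 Elkhorn=11 Greywater=12 Ironridge=17 → close Ironridge (overflow 8)
  17÷5 = 3 each, +1 to first 2
Round 3: Ashgrove=22 Cedarfen=18 Dunmere=12 Elkhorn=14 Greywater=15 → close Ashgrove (overflow 7)
  22÷4 = 5 each, +1 to first 2
Round 4: Cedarfen=24 Dunmere=18 Elkhorn=19 Greywater=20 → close Cedarfen (overflow 13)
  24÷3 = 8 each, +1 to first 0
Round 5: Dunmere=26 Elkhorn=27 Greywater=28 → close Elkhorn (overflow 20)
  27÷2 = 13 each, +1 to first 1
Round 6: Dunmere=40 Greywater=41 → close Dunmere (overflow 26)
  40÷1 = 40 each, +1 to first 0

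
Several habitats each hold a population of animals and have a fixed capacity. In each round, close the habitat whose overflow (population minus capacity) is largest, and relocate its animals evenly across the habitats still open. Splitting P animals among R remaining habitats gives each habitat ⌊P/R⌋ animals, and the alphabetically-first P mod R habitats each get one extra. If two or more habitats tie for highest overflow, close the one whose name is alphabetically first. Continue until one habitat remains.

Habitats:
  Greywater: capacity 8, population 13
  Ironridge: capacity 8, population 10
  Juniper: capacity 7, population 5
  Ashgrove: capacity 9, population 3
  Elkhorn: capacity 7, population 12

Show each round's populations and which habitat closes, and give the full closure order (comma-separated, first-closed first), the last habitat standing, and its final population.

Round 1: Ashgrove=3 Elkhorn=12 Greywater=13 Ironridge=10 Juniper=5 → close Elkhorn (overflow 5)
  12÷4 = 3 each, +1 to first 0
Round 2: Ashgrove=6 Greywater=16 Ironridge=13 Juniper=8 → close Greywater (overflow 8)
  16÷3 = 5 each, +1 to first 1
Round 3: Ashgrove=12 Ironridge=18 Juniper=13 → close Ironridge (overflow 10)
  18÷2 = 9 each, +1 to first 0
Round 4: Ashgrove=21 Juniper=22 → close Juniper (overflow 15)
  22÷1 = 22 each, +1 to first 0

Closure order: Elkhorn, Greywater, Ironridge, Juniper
Last habitat: Ashgrove with 43 animals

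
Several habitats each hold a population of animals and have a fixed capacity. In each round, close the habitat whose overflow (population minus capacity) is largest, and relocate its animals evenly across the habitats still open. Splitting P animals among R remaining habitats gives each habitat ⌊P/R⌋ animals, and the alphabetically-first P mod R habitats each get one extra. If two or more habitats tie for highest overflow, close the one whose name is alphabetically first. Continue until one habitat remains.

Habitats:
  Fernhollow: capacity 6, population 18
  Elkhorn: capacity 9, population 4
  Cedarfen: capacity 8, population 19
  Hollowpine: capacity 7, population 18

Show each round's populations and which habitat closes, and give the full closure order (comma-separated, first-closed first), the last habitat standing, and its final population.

Round 1: Cedarfen=19 Elkhorn=4 Fernhollow=18 Hollowpine=18 → close Fernhollow (overflow 12)
  18÷3 = 6 each, +1 to first 0
Round 2: Cedarfen=25 Elkhorn=10 Hollowpine=24 → close Cedarfen (overflow 17)
  25÷2 = 12 each, +1 to first 1
Round 3: Elkhorn=23 Hollowpine=36 → close Hollowpine (overflow 29)
  36÷1 = 36 each, +1 to first 0

Closure order: Fernhollow, Cedarfen, Hollowpine
Last habitat: Elkhorn with 59 animals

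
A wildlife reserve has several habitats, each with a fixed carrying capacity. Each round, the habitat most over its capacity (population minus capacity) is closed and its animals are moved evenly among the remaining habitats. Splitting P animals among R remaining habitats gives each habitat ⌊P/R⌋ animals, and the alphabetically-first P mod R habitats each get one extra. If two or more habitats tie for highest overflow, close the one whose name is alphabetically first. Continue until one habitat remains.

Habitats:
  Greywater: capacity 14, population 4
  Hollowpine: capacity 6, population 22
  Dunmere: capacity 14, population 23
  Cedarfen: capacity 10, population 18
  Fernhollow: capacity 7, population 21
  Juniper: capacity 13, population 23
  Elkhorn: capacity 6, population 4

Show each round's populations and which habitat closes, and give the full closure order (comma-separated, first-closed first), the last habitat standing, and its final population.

Closure order: Hollowpine, Fernhollow, Dunmere, Juniper, Cedarfen, Elkhorn
Last habitat: Greywater with 115 animals

Round 1: Cedarfen=18 Dunmere=23 Elkhorn=4 Fernhollow=21 Greywater=4 Hollowpine=22 Juniper=23 → close Hollowpine (overflow 16)
  22÷6 = 3 each, +1 to first 4
Round 2: Cedarfen=22 Dunmere=27 Elkhorn=8 Fernhollow=25 Greywater=7 Juniper=26 → close Fernhollow (overflow 18)
  25÷5 = 5 each, +1 to first 0
Round 3: Cedarfen=27 Dunmere=32 Elkhorn=13 Greywater=12 Juniper=31 → close Dunmere (overflow 18)
  32÷4 = 8 each, +1 to first 0
Round 4: Cedarfen=35 Elkhorn=21 Greywater=20 Juniper=39 → close Juniper (overflow 26)
  39÷3 = 13 each, +1 to first 0
Round 5: Cedarfen=48 Elkhorn=34 Greywater=33 → close Cedarfen (overflow 38)
  48÷2 = 24 each, +1 to first 0
Round 6: Elkhorn=58 Greywater=57 → close Elkhorn (overflow 52)
  58÷1 = 58 each, +1 to first 0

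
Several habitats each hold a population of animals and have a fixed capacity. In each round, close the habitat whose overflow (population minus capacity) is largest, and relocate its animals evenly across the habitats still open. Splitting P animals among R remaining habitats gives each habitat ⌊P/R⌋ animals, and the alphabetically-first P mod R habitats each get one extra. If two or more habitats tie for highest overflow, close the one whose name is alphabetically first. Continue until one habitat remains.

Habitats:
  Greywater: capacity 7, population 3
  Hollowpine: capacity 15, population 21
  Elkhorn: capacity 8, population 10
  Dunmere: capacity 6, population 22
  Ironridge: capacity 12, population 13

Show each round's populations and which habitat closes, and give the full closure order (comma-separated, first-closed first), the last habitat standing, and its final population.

Closure order: Dunmere, Hollowpine, Elkhorn, Ironridge
Last habitat: Greywater with 69 animals

Round 1: Dunmere=22 Elkhorn=10 Greywater=3 Hollowpine=21 Ironridge=13 → close Dunmere (overflow 16)
  22÷4 = 5 each, +1 to first 2
Round 2: Elkhorn=16 Greywater=9 Hollowpine=26 Ironridge=18 → close Hollowpine (overflow 11)
  26÷3 = 8 each, +1 to first 2
Round 3: Elkhorn=25 Greywater=18 Ironridge=26 → close Elkhorn (overflow 17)
  25÷2 = 12 each, +1 to first 1
Round 4: Greywater=31 Ironridge=38 → close Ironridge (overflow 26)
  38÷1 = 38 each, +1 to first 0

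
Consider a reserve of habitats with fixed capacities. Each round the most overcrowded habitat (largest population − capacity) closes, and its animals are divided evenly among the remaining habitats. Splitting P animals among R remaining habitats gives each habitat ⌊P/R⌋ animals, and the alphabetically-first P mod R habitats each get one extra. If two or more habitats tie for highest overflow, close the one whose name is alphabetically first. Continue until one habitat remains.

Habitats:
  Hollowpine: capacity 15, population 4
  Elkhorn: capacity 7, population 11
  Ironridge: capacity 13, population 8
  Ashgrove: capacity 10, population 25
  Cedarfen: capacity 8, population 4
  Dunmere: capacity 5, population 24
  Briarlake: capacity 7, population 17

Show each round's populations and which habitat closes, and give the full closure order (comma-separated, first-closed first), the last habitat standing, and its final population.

Closure order: Dunmere, Ashgrove, Briarlake, Elkhorn, Cedarfen, Ironridge
Last habitat: Hollowpine with 93 animals

Round 1: Ashgrove=25 Briarlake=17 Cedarfen=4 Dunmere=24 Elkhorn=11 Hollowpine=4 Ironridge=8 → close Dunmere (overflow 19)
  24÷6 = 4 each, +1 to first 0
Round 2: Ashgrove=29 Briarlake=21 Cedarfen=8 Elkhorn=15 Hollowpine=8 Ironridge=12 → close Ashgrove (overflow 19)
  29÷5 = 5 each, +1 to first 4
Round 3: Briarlake=27 Cedarfen=14 Elkhorn=21 Hollowpine=14 Ironridge=17 → close Briarlake (overflow 20)
  27÷4 = 6 each, +1 to first 3
Round 4: Cedarfen=21 Elkhorn=28 Hollowpine=21 Ironridge=23 → close Elkhorn (overflow 21)
  28÷3 = 9 each, +1 to first 1
Round 5: Cedarfen=31 Hollowpine=30 Ironridge=32 → close Cedarfen (overflow 23)
  31÷2 = 15 each, +1 to first 1
Round 6: Hollowpine=46 Ironridge=47 → close Ironridge (overflow 34)
  47÷1 = 47 each, +1 to first 0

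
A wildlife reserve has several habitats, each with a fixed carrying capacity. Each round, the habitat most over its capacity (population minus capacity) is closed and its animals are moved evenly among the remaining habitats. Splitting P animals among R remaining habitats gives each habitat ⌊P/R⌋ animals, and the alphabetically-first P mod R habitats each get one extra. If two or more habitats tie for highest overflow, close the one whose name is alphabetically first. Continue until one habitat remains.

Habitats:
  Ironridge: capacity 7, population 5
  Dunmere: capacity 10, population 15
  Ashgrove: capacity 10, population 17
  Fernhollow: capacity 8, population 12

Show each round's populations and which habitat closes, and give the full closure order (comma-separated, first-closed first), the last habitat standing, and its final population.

Round 1: Ashgrove=17 Dunmere=15 Fernhollow=12 Ironridge=5 → close Ashgrove (overflow 7)
  17÷3 = 5 each, +1 to first 2
Round 2: Dunmere=21 Fernhollow=18 Ironridge=10 → close Dunmere (overflow 11)
  21÷2 = 10 each, +1 to first 1
Round 3: Fernhollow=29 Ironridge=20 → close Fernhollow (overflow 21)
  29÷1 = 29 each, +1 to first 0

Closure order: Ashgrove, Dunmere, Fernhollow
Last habitat: Ironridge with 49 animals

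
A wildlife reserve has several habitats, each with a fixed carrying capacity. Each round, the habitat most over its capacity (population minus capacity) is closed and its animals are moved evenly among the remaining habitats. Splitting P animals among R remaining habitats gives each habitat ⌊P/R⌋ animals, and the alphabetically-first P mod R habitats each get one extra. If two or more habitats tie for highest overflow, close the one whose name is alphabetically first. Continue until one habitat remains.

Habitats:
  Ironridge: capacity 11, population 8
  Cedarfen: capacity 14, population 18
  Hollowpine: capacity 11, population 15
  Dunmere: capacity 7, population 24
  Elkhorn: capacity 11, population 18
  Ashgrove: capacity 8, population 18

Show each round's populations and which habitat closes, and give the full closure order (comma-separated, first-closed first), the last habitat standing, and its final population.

Round 1: Ashgrove=18 Cedarfen=18 Dunmere=24 Elkhorn=18 Hollowpine=15 Ironridge=8 → close Dunmere (overflow 17)
  24÷5 = 4 each, +1 to first 4
Round 2: Ashgrove=23 Cedarfen=23 Elkhorn=23 Hollowpine=20 Ironridge=12 → close Ashgrove (overflow 15)
  23÷4 = 5 each, +1 to first 3
Round 3: Cedarfen=29 Elkhorn=29 Hollowpine=26 Ironridge=17 → close Elkhorn (overflow 18)
  29÷3 = 9 each, +1 to first 2
Round 4: Cedarfen=39 Hollowpine=36 Ironridge=26 → close Cedarfen (overflow 25)
  39÷2 = 19 each, +1 to first 1
Round 5: Hollowpine=56 Ironridge=45 → close Hollowpine (overflow 45)
  56÷1 = 56 each, +1 to first 0

Closure order: Dunmere, Ashgrove, Elkhorn, Cedarfen, Hollowpine
Last habitat: Ironridge with 101 animals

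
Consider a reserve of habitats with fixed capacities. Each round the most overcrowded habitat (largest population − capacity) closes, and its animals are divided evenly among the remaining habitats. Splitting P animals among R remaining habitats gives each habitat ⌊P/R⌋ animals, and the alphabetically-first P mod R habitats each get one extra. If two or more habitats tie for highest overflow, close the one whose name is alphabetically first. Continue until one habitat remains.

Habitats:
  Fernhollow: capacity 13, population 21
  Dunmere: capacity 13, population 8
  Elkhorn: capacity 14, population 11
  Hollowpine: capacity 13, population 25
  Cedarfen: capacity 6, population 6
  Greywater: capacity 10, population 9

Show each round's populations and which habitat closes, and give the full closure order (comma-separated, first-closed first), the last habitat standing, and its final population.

Closure order: Hollowpine, Fernhollow, Cedarfen, Greywater, Elkhorn
Last habitat: Dunmere with 80 animals

Round 1: Cedarfen=6 Dunmere=8 Elkhorn=11 Fernhollow=21 Greywater=9 Hollowpine=25 → close Hollowpine (overflow 12)
  25÷5 = 5 each, +1 to first 0
Round 2: Cedarfen=11 Dunmere=13 Elkhorn=16 Fernhollow=26 Greywater=14 → close Fernhollow (overflow 13)
  26÷4 = 6 each, +1 to first 2
Round 3: Cedarfen=18 Dunmere=20 Elkhorn=22 Greywater=20 → close Cedarfen (overflow 12)
  18÷3 = 6 each, +1 to first 0
Round 4: Dunmere=26 Elkhorn=28 Greywater=26 → close Greywater (overflow 16)
  26÷2 = 13 each, +1 to first 0
Round 5: Dunmere=39 Elkhorn=41 → close Elkhorn (overflow 27)
  41÷1 = 41 each, +1 to first 0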